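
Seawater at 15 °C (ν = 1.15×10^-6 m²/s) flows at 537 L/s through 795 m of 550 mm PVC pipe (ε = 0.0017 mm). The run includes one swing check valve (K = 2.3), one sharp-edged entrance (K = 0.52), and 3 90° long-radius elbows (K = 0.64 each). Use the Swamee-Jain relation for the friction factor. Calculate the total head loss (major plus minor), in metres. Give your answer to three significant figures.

H_L ≈ 5.58 m

V = 4Q/(πD²) = 2.260 m/s; V²/2g = 0.2604 m
Re = 1.08×10^6, ε/D = 3.09×10^-6 → f = 0.01154 (Swamee-Jain)
Major: h_f = f(L/D)·V²/2g = 0.01154·1445·0.2604 = 4.343 m
Minor: ΣK = 4.74; h_m = ΣK·V²/2g = 1.234 m
Total H_L = 4.343 + 1.234 = 5.577 m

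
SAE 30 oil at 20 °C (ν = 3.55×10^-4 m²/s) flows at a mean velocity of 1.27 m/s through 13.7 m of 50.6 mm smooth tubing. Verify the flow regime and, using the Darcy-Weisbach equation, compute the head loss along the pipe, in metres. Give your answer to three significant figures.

h_f ≈ 7.87 m

Re = VD/ν = 1.27·0.05060/3.55×10^-4 = 181 → laminar (Re < 2300)
f = 64/Re = 0.3536
h_f = f(L/D)V²/(2g) = 0.3536·(13.7/0.05060)·1.27²/(2·9.81) = 7.869 m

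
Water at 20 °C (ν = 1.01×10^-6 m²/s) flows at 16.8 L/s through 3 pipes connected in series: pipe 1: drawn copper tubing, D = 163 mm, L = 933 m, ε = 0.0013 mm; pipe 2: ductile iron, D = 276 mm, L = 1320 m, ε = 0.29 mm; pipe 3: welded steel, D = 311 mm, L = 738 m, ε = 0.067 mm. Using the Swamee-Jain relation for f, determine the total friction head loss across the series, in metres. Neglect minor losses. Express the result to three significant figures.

Pipe 1: V = 0.8051 m/s, Re = 1.30×10^5, ε/D = 7.98×10^-6, f = 0.01698, h_1 = f(L/D)V²/2g = 3.211 m
Pipe 2: V = 0.2808 m/s, Re = 7.67×10^4, ε/D = 0.00105, f = 0.02311, h_2 = f(L/D)V²/2g = 0.4443 m
Pipe 3: V = 0.2212 m/s, Re = 6.81×10^4, ε/D = 2.15×10^-4, f = 0.02038, h_3 = f(L/D)V²/2g = 0.1206 m
Series → Q common, losses add: H = Σh = 3.776 m

H ≈ 3.78 m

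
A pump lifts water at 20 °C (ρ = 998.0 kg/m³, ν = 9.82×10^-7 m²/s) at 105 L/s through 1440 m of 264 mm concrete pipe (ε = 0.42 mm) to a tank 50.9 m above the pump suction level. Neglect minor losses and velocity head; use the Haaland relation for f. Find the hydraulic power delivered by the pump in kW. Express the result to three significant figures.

V = 4Q/(πD²) = 1.918 m/s; Re = 5.16×10^5; ε/D = 0.00159; f = 0.02247
h_f = f(L/D)V²/2g = 22.98 m
Total head H = z + h_f = 50.9 + 22.98 = 73.88 m
P_hyd = ρgQH = 998.0·9.81·0.105·73.88 = 75.95 kW

P_hyd ≈ 76.0 kW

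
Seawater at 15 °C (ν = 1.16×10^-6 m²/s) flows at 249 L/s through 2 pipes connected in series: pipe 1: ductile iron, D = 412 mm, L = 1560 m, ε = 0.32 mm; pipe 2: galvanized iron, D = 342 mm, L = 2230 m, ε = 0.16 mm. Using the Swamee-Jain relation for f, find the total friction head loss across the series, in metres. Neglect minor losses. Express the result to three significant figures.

Pipe 1: V = 1.868 m/s, Re = 6.63×10^5, ε/D = 7.77×10^-4, f = 0.01914, h_1 = f(L/D)V²/2g = 12.88 m
Pipe 2: V = 2.711 m/s, Re = 7.99×10^5, ε/D = 4.68×10^-4, f = 0.01721, h_2 = f(L/D)V²/2g = 42.02 m
Series → Q common, losses add: H = Σh = 54.91 m

H ≈ 54.9 m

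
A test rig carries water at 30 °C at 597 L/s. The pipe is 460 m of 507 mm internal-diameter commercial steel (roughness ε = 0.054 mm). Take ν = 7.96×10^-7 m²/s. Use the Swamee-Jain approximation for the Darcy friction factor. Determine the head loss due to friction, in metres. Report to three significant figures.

h_f ≈ 5.27 m

V = 4Q/(πD²) = 4·0.597/(π·0.507²) = 2.957 m/s
Re = VD/ν = 2.957·0.507/7.96×10^-7 = 1.88×10^6 → turbulent
ε/D = 0.054/507 = 1.07×10^-4
Swamee-Jain: f = 0.01303
h_f = f(L/D)V²/(2g) = 0.01303·(460/0.507)·2.957²/(2·9.81) = 5.270 m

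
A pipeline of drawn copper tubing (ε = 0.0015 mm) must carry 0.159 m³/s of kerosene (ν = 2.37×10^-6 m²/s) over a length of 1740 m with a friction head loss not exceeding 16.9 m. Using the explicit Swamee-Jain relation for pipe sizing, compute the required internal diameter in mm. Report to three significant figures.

Swamee-Jain (Type III): D = 0.66·[ε^1.25·(LQ²/(gh_f))^4.75 + ν·Q^9.4·(L/(gh_f))^5.2]^0.04
LQ²/(gh_f) = 0.2653; L/(gh_f) = 10.50
Term 1 = ε^1.25·(…)^4.75 = 9.62×10^-11; Term 2 = ν·Q^9.4·(…)^5.2 = 1.50×10^-8
D = 0.66·(9.62×10^-11 + 1.50×10^-8)^0.04 = 0.3212 m = 321 mm
Check: V = 1.96 m/s, Re = 2.66×10^5, f = 0.01476, h_f = 15.7 m ≈ 16.9 m ✓

D ≈ 321 mm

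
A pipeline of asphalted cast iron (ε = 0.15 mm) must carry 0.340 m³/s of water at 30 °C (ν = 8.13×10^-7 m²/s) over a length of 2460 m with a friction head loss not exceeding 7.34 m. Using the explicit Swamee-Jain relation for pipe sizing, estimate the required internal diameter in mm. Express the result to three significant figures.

D ≈ 557 mm

Swamee-Jain (Type III): D = 0.66·[ε^1.25·(LQ²/(gh_f))^4.75 + ν·Q^9.4·(L/(gh_f))^5.2]^0.04
LQ²/(gh_f) = 3.949; L/(gh_f) = 34.16
Term 1 = ε^1.25·(…)^4.75 = 0.0113; Term 2 = ν·Q^9.4·(…)^5.2 = 0.00302
D = 0.66·(0.0113 + 0.00302)^0.04 = 0.5569 m = 557 mm
Check: V = 1.40 m/s, Re = 9.56×10^5, f = 0.01551, h_f = 6.80 m ≈ 7.34 m ✓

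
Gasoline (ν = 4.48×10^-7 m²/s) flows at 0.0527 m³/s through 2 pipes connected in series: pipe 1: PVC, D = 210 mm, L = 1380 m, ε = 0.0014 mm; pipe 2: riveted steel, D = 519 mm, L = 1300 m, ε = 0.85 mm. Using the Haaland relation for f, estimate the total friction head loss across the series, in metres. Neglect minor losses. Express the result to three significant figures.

Pipe 1: V = 1.522 m/s, Re = 7.13×10^5, ε/D = 6.67×10^-6, f = 0.01237, h_1 = f(L/D)V²/2g = 9.589 m
Pipe 2: V = 0.2491 m/s, Re = 2.89×10^5, ε/D = 0.00164, f = 0.02290, h_2 = f(L/D)V²/2g = 0.1814 m
Series → Q common, losses add: H = Σh = 9.770 m

H ≈ 9.77 m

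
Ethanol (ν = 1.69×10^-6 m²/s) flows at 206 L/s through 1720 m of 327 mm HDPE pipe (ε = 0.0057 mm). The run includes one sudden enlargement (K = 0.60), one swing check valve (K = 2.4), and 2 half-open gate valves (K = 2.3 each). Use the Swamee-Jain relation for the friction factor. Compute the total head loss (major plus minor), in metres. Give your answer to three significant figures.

V = 4Q/(πD²) = 2.453 m/s; V²/2g = 0.3067 m
Re = 4.75×10^5, ε/D = 1.74×10^-5 → f = 0.01348 (Swamee-Jain)
Major: h_f = f(L/D)·V²/2g = 0.01348·5260·0.3067 = 21.75 m
Minor: ΣK = 7.60; h_m = ΣK·V²/2g = 2.331 m
Total H_L = 21.75 + 2.331 = 24.08 m

H_L ≈ 24.1 m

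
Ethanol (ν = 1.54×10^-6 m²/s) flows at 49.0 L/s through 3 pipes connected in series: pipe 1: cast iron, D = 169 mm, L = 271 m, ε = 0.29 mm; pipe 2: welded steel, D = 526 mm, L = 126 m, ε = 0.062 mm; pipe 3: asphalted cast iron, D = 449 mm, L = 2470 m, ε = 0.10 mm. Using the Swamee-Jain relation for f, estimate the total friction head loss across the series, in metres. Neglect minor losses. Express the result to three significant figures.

H ≈ 9.69 m

Pipe 1: V = 2.184 m/s, Re = 2.40×10^5, ε/D = 0.00172, f = 0.02349, h_1 = f(L/D)V²/2g = 9.160 m
Pipe 2: V = 0.2255 m/s, Re = 7.70×10^4, ε/D = 1.18×10^-4, f = 0.01948, h_2 = f(L/D)V²/2g = 0.01209 m
Pipe 3: V = 0.3095 m/s, Re = 9.02×10^4, ε/D = 2.23×10^-4, f = 0.01944, h_3 = f(L/D)V²/2g = 0.5220 m
Series → Q common, losses add: H = Σh = 9.694 m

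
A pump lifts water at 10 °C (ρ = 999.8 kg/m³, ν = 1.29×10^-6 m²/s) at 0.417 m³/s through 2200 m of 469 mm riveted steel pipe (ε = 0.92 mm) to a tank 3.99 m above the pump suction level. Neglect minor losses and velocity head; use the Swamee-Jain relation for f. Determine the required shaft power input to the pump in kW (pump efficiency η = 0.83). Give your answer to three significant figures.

V = 4Q/(πD²) = 2.414 m/s; Re = 8.78×10^5; ε/D = 0.00196; f = 0.02360
h_f = f(L/D)V²/2g = 32.87 m
Total head H = z + h_f = 3.99 + 32.87 = 36.86 m
P_hyd = ρgQH = 999.8·9.81·0.417·36.86 = 150.8 kW
P_shaft = P_hyd/η = 150.8/0.83 = 181.6 kW

P_shaft ≈ 182 kW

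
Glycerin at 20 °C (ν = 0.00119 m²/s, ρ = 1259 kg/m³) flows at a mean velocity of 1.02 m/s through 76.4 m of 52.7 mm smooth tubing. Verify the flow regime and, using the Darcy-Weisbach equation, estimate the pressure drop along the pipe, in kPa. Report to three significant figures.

Re = VD/ν = 1.02·0.05270/0.00119 = 45.2 → laminar (Re < 2300)
f = 64/Re = 1.417
h_f = f(L/D)V²/(2g) = 1.417·(76.4/0.05270)·1.02²/(2·9.81) = 108.9 m
Δp = ρg·h_f = 1259·9.81·108.9 = 1345 kPa

Δp ≈ 1350 kPa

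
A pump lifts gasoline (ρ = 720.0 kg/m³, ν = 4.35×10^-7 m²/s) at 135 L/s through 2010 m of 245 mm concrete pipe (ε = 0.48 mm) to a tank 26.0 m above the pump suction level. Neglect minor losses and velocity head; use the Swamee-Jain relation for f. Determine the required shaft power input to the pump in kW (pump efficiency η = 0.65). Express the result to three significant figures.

V = 4Q/(πD²) = 2.864 m/s; Re = 1.61×10^6; ε/D = 0.00196; f = 0.02346
h_f = f(L/D)V²/2g = 80.46 m
Total head H = z + h_f = 26.0 + 80.46 = 106.5 m
P_hyd = ρgQH = 720.0·9.81·0.135·106.5 = 101.5 kW
P_shaft = P_hyd/η = 101.5/0.65 = 156.2 kW

P_shaft ≈ 156 kW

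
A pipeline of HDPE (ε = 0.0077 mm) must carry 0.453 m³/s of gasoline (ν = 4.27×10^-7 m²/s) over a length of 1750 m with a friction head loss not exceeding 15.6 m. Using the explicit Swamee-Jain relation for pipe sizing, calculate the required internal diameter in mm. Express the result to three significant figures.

D ≈ 457 mm

Swamee-Jain (Type III): D = 0.66·[ε^1.25·(LQ²/(gh_f))^4.75 + ν·Q^9.4·(L/(gh_f))^5.2]^0.04
LQ²/(gh_f) = 2.347; L/(gh_f) = 11.44
Term 1 = ε^1.25·(…)^4.75 = 2.33×10^-5; Term 2 = ν·Q^9.4·(…)^5.2 = 7.95×10^-5
D = 0.66·(2.33×10^-5 + 7.95×10^-5)^0.04 = 0.4571 m = 457 mm
Check: V = 2.76 m/s, Re = 2.95×10^6, f = 0.01050, h_f = 15.6 m ≈ 15.6 m ✓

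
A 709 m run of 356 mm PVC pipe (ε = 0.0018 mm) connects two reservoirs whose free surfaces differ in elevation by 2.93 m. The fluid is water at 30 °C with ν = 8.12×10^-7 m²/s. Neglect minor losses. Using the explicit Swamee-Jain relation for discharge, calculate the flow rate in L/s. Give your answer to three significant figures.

Q ≈ 151 L/s

Swamee-Jain (Type II): Q = -0.965·√(gD⁵h_f/L)·ln[ε/(3.7D) + √(3.17ν²L/(gD³h_f))]
√(gD⁵h_f/L) = √(9.81·0.356⁵·2.93/709) = 0.01523
ε/(3.7D) = 1.37×10^-6; √(3.17ν²L/(gD³h_f)) = 3.38×10^-5
Q = -0.965·0.01523·ln(3.517×10^-5) = 0.1507 m³/s
Check: V = 1.51 m/s, Re = 6.64×10^5, f = 0.01255, h_f = 2.92 m ≈ 2.93 m ✓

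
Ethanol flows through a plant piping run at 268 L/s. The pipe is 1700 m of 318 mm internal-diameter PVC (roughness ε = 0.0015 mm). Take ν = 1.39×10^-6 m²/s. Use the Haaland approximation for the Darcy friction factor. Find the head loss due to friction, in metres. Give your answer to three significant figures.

V = 4Q/(πD²) = 4·0.268/(π·0.318²) = 3.374 m/s
Re = VD/ν = 3.374·0.318/1.39×10^-6 = 7.72×10^5 → turbulent
ε/D = 0.0015/318 = 4.72×10^-6
Haaland: f = 0.01217
h_f = f(L/D)V²/(2g) = 0.01217·(1700/0.318)·3.374²/(2·9.81) = 37.77 m

h_f ≈ 37.8 m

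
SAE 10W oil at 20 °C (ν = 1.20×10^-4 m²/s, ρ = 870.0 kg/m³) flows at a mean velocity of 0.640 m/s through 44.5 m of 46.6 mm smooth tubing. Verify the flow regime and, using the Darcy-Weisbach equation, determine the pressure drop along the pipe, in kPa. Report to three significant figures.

Re = VD/ν = 0.640·0.04660/1.20×10^-4 = 249 → laminar (Re < 2300)
f = 64/Re = 0.2575
h_f = f(L/D)V²/(2g) = 0.2575·(44.5/0.04660)·0.640²/(2·9.81) = 5.134 m
Δp = ρg·h_f = 870.0·9.81·5.134 = 43.81 kPa

Δp ≈ 43.8 kPa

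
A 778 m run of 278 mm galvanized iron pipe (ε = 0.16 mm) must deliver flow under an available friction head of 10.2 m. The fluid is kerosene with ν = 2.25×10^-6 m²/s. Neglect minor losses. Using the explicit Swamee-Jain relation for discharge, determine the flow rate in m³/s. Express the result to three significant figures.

Swamee-Jain (Type II): Q = -0.965·√(gD⁵h_f/L)·ln[ε/(3.7D) + √(3.17ν²L/(gD³h_f))]
√(gD⁵h_f/L) = √(9.81·0.278⁵·10.2/778) = 0.01461
ε/(3.7D) = 1.56×10^-4; √(3.17ν²L/(gD³h_f)) = 7.62×10^-5
Q = -0.965·0.01461·ln(2.318×10^-4) = 0.1180 m³/s
Check: V = 1.94 m/s, Re = 2.40×10^5, f = 0.01904, h_f = 10.3 m ≈ 10.2 m ✓

Q ≈ 0.118 m³/s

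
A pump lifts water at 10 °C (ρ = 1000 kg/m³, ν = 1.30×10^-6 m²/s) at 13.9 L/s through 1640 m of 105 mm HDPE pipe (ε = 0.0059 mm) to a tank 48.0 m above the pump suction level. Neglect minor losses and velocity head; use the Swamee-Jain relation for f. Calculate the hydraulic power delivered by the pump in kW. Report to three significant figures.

P_hyd ≈ 11.4 kW

V = 4Q/(πD²) = 1.605 m/s; Re = 1.30×10^5; ε/D = 5.62×10^-5; f = 0.01732
h_f = f(L/D)V²/2g = 35.54 m
Total head H = z + h_f = 48.0 + 35.54 = 83.54 m
P_hyd = ρgQH = 1000·9.81·0.0139·83.54 = 11.39 kW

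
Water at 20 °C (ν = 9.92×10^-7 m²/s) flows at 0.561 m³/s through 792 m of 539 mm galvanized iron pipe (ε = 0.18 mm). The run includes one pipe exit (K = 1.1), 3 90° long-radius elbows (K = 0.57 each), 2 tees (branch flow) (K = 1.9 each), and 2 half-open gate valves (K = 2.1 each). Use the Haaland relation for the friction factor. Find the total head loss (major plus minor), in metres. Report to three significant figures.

V = 4Q/(πD²) = 2.459 m/s; V²/2g = 0.3081 m
Re = 1.34×10^6, ε/D = 3.34×10^-4 → f = 0.01576 (Haaland)
Major: h_f = f(L/D)·V²/2g = 0.01576·1469·0.3081 = 7.135 m
Minor: ΣK = 10.8; h_m = ΣK·V²/2g = 3.331 m
Total H_L = 7.135 + 3.331 = 10.47 m

H_L ≈ 10.5 m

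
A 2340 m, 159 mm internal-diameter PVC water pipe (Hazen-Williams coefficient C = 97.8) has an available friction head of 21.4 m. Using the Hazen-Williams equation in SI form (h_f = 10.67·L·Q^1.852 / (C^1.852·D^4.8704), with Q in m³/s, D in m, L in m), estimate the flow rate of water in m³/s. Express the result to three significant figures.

Q ≈ 0.0171 m³/s

Rearranging: Q = [h_f·C^1.852·D^4.8704 / (10.67·L)]^(1/1.852)
Q = [21.4·97.8^1.852·0.159^4.8704 / (10.67·2340)]^0.540 = 0.01715 m³/s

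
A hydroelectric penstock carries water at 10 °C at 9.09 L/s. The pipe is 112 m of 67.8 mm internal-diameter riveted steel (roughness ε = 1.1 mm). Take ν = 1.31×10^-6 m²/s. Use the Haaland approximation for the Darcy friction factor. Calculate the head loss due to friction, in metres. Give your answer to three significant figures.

h_f ≈ 24.2 m

V = 4Q/(πD²) = 4·0.00909/(π·0.0678²) = 2.518 m/s
Re = VD/ν = 2.518·0.0678/1.31×10^-6 = 1.30×10^5 → turbulent
ε/D = 1.1/67.8 = 0.0162
Haaland: f = 0.04538
h_f = f(L/D)V²/(2g) = 0.04538·(112/0.0678)·2.518²/(2·9.81) = 24.22 m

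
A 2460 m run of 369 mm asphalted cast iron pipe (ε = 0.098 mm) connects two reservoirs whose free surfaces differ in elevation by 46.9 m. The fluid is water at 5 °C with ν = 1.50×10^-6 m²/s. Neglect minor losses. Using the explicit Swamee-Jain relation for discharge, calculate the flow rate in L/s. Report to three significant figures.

Swamee-Jain (Type II): Q = -0.965·√(gD⁵h_f/L)·ln[ε/(3.7D) + √(3.17ν²L/(gD³h_f))]
√(gD⁵h_f/L) = √(9.81·0.369⁵·46.9/2460) = 0.03577
ε/(3.7D) = 7.18×10^-5; √(3.17ν²L/(gD³h_f)) = 2.76×10^-5
Q = -0.965·0.03577·ln(9.933×10^-5) = 0.3182 m³/s
Check: V = 2.98 m/s, Re = 7.32×10^5, f = 0.01569, h_f = 47.2 m ≈ 46.9 m ✓

Q ≈ 318 L/s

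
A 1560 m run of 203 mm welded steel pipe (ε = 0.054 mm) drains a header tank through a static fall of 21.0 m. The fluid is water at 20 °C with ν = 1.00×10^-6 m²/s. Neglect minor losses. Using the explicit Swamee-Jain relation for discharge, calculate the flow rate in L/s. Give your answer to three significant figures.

Swamee-Jain (Type II): Q = -0.965·√(gD⁵h_f/L)·ln[ε/(3.7D) + √(3.17ν²L/(gD³h_f))]
√(gD⁵h_f/L) = √(9.81·0.203⁵·21.0/1560) = 0.006747
ε/(3.7D) = 7.19×10^-5; √(3.17ν²L/(gD³h_f)) = 5.36×10^-5
Q = -0.965·0.006747·ln(1.255×10^-4) = 0.05849 m³/s
Check: V = 1.81 m/s, Re = 3.67×10^5, f = 0.01650, h_f = 21.1 m ≈ 21.0 m ✓

Q ≈ 58.5 L/s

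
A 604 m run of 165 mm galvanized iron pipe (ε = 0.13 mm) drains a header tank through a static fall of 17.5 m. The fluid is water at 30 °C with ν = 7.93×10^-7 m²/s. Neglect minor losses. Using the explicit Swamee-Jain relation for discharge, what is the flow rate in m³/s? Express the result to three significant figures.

Q ≈ 0.0471 m³/s

Swamee-Jain (Type II): Q = -0.965·√(gD⁵h_f/L)·ln[ε/(3.7D) + √(3.17ν²L/(gD³h_f))]
√(gD⁵h_f/L) = √(9.81·0.165⁵·17.5/604) = 0.005896
ε/(3.7D) = 2.13×10^-4; √(3.17ν²L/(gD³h_f)) = 3.95×10^-5
Q = -0.965·0.005896·ln(2.525×10^-4) = 0.04713 m³/s
Check: V = 2.20 m/s, Re = 4.59×10^5, f = 0.01943, h_f = 17.6 m ≈ 17.5 m ✓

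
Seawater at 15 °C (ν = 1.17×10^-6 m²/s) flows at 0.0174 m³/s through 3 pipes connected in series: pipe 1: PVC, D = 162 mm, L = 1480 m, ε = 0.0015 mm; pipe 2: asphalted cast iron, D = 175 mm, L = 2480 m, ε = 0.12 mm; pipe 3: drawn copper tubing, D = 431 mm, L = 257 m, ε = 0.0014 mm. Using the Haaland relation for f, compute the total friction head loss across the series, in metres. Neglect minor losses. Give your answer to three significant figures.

Pipe 1: V = 0.8442 m/s, Re = 1.17×10^5, ε/D = 9.26×10^-6, f = 0.01729, h_1 = f(L/D)V²/2g = 5.739 m
Pipe 2: V = 0.7234 m/s, Re = 1.08×10^5, ε/D = 6.86×10^-4, f = 0.02064, h_2 = f(L/D)V²/2g = 7.801 m
Pipe 3: V = 0.1193 m/s, Re = 4.39×10^4, ε/D = 3.25×10^-6, f = 0.02134, h_3 = f(L/D)V²/2g = 0.009223 m
Series → Q common, losses add: H = Σh = 13.55 m

H ≈ 13.5 m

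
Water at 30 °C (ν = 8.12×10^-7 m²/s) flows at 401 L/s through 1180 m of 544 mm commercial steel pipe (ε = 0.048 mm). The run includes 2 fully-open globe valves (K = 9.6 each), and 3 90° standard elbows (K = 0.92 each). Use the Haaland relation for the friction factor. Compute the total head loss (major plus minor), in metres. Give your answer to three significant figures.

H_L ≈ 7.61 m

V = 4Q/(πD²) = 1.725 m/s; V²/2g = 0.1517 m
Re = 1.16×10^6, ε/D = 8.82×10^-5 → f = 0.01299 (Haaland)
Major: h_f = f(L/D)·V²/2g = 0.01299·2169·0.1517 = 4.275 m
Minor: ΣK = 22.0; h_m = ΣK·V²/2g = 3.332 m
Total H_L = 4.275 + 3.332 = 7.607 m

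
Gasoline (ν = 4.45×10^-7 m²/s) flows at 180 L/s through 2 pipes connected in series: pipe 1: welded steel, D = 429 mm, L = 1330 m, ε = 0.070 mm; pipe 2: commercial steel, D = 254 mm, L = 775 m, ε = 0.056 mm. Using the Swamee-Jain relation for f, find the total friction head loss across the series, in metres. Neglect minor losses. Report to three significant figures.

H ≈ 32.0 m

Pipe 1: V = 1.245 m/s, Re = 1.20×10^6, ε/D = 1.63×10^-4, f = 0.01419, h_1 = f(L/D)V²/2g = 3.477 m
Pipe 2: V = 3.552 m/s, Re = 2.03×10^6, ε/D = 2.20×10^-4, f = 0.01455, h_2 = f(L/D)V²/2g = 28.56 m
Series → Q common, losses add: H = Σh = 32.04 m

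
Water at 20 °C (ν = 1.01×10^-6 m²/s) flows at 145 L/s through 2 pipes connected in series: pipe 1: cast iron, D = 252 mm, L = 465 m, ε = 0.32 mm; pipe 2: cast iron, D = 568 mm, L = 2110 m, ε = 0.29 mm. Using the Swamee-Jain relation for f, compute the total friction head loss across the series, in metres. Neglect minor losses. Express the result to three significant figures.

H ≈ 18.1 m

Pipe 1: V = 2.907 m/s, Re = 7.25×10^5, ε/D = 0.00127, f = 0.02128, h_1 = f(L/D)V²/2g = 16.92 m
Pipe 2: V = 0.5722 m/s, Re = 3.22×10^5, ε/D = 5.11×10^-4, f = 0.01830, h_2 = f(L/D)V²/2g = 1.135 m
Series → Q common, losses add: H = Σh = 18.05 m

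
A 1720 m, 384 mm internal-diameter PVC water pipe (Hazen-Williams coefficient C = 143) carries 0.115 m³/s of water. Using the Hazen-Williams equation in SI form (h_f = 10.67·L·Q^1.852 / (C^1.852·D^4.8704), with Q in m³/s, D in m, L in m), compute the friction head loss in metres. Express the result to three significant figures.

h_f = 10.67·1720·0.115^1.852 / (143^1.852·0.384^4.8704) = 3.605 m

h_f ≈ 3.60 m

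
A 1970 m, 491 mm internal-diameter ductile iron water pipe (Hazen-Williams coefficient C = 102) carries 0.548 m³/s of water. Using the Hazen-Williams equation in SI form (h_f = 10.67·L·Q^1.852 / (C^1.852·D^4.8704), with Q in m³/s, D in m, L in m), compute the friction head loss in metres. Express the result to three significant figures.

h_f = 10.67·1970·0.548^1.852 / (102^1.852·0.491^4.8704) = 42.02 m

h_f ≈ 42.0 m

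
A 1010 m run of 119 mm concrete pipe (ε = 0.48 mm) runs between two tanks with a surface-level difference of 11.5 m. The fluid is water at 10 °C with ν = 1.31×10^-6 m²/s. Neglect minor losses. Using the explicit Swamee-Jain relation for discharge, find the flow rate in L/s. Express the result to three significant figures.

Swamee-Jain (Type II): Q = -0.965·√(gD⁵h_f/L)·ln[ε/(3.7D) + √(3.17ν²L/(gD³h_f))]
√(gD⁵h_f/L) = √(9.81·0.119⁵·11.5/1010) = 0.001633
ε/(3.7D) = 0.00109; √(3.17ν²L/(gD³h_f)) = 1.70×10^-4
Q = -0.965·0.001633·ln(0.001260) = 0.01052 m³/s
Check: V = 0.946 m/s, Re = 8.59×10^4, f = 0.03000, h_f = 11.6 m ≈ 11.5 m ✓

Q ≈ 10.5 L/s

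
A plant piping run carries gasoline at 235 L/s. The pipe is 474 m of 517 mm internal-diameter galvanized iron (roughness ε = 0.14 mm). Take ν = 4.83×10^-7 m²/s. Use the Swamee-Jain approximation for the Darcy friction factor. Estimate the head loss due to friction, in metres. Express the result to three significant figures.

V = 4Q/(πD²) = 4·0.235/(π·0.517²) = 1.119 m/s
Re = VD/ν = 1.119·0.517/4.83×10^-7 = 1.20×10^6 → turbulent
ε/D = 0.14/517 = 2.71×10^-4
Swamee-Jain: f = 0.01537
h_f = f(L/D)V²/(2g) = 0.01537·(474/0.517)·1.119²/(2·9.81) = 0.8999 m

h_f ≈ 0.900 m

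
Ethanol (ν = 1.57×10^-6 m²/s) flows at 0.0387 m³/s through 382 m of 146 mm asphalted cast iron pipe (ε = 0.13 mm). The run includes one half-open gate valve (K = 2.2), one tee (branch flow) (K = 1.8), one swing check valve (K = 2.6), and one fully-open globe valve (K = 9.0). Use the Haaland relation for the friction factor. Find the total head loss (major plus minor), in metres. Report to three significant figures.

H_L ≈ 18.8 m

V = 4Q/(πD²) = 2.312 m/s; V²/2g = 0.2724 m
Re = 2.15×10^5, ε/D = 8.90×10^-4 → f = 0.02038 (Haaland)
Major: h_f = f(L/D)·V²/2g = 0.02038·2616·0.2724 = 14.52 m
Minor: ΣK = 15.6; h_m = ΣK·V²/2g = 4.249 m
Total H_L = 14.52 + 4.249 = 18.77 m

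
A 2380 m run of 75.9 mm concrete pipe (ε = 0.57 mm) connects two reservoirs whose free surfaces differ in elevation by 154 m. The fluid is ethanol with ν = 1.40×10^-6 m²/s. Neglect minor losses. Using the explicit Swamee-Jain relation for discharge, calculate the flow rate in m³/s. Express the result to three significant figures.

Swamee-Jain (Type II): Q = -0.965·√(gD⁵h_f/L)·ln[ε/(3.7D) + √(3.17ν²L/(gD³h_f))]
√(gD⁵h_f/L) = √(9.81·0.0759⁵·154/2380) = 0.001264
ε/(3.7D) = 0.00203; √(3.17ν²L/(gD³h_f)) = 1.50×10^-4
Q = -0.965·0.001264·ln(0.002179) = 0.007478 m³/s
Check: V = 1.65 m/s, Re = 8.96×10^4, f = 0.03555, h_f = 155 m ≈ 154 m ✓

Q ≈ 0.00748 m³/s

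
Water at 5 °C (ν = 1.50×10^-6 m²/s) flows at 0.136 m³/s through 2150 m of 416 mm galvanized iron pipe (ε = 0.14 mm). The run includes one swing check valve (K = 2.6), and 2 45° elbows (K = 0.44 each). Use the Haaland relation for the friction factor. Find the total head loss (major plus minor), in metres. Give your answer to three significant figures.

H_L ≈ 4.71 m

V = 4Q/(πD²) = 1.001 m/s; V²/2g = 0.05103 m
Re = 2.78×10^5, ε/D = 3.37×10^-4 → f = 0.01717 (Haaland)
Major: h_f = f(L/D)·V²/2g = 0.01717·5168·0.05103 = 4.528 m
Minor: ΣK = 3.48; h_m = ΣK·V²/2g = 0.1776 m
Total H_L = 4.528 + 0.1776 = 4.705 m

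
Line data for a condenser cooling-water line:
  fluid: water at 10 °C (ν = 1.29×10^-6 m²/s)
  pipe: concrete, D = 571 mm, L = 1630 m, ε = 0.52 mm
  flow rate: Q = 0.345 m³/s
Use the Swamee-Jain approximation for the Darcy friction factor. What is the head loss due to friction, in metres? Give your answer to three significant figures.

h_f ≈ 5.24 m

V = 4Q/(πD²) = 4·0.345/(π·0.571²) = 1.347 m/s
Re = VD/ν = 1.347·0.571/1.29×10^-6 = 5.96×10^5 → turbulent
ε/D = 0.52/571 = 9.11×10^-4
Swamee-Jain: f = 0.01985
h_f = f(L/D)V²/(2g) = 0.01985·(1630/0.571)·1.347²/(2·9.81) = 5.242 m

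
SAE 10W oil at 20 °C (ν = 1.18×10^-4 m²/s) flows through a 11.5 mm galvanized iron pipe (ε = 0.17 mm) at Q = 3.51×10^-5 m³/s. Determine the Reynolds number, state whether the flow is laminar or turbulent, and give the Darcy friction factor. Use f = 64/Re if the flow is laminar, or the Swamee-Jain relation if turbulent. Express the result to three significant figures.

Re ≈ 32.9; laminar; f = 64/Re ≈ 1.94

V = 4Q/(πD²) = 0.3379 m/s
Re = VD/ν = 0.3379·0.0115/1.18×10^-4 = 32.9
Re < 2300 → laminar → f = 64/Re = 1.943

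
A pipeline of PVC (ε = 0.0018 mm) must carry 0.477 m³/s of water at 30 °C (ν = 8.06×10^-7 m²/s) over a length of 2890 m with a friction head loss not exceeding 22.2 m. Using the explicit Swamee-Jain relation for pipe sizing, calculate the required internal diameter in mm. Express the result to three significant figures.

Swamee-Jain (Type III): D = 0.66·[ε^1.25·(LQ²/(gh_f))^4.75 + ν·Q^9.4·(L/(gh_f))^5.2]^0.04
LQ²/(gh_f) = 3.019; L/(gh_f) = 13.27
Term 1 = ε^1.25·(…)^4.75 = 1.26×10^-5; Term 2 = ν·Q^9.4·(…)^5.2 = 5.29×10^-4
D = 0.66·(1.26×10^-5 + 5.29×10^-4)^0.04 = 0.4885 m = 489 mm
Check: V = 2.54 m/s, Re = 1.54×10^6, f = 0.01093, h_f = 21.3 m ≈ 22.2 m ✓

D ≈ 489 mm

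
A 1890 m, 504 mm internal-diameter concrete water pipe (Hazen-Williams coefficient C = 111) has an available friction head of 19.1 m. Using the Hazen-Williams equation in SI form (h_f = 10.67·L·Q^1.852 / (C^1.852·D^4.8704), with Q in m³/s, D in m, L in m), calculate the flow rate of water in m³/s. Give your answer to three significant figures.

Q ≈ 0.427 m³/s

Rearranging: Q = [h_f·C^1.852·D^4.8704 / (10.67·L)]^(1/1.852)
Q = [19.1·111^1.852·0.504^4.8704 / (10.67·1890)]^0.540 = 0.4267 m³/s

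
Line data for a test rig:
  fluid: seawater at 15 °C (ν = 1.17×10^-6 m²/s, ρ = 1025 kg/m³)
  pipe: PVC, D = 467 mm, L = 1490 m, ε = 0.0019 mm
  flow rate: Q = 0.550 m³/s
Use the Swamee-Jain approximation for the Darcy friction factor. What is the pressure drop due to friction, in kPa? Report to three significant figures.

Δp ≈ 190 kPa

V = 4Q/(πD²) = 4·0.550/(π·0.467²) = 3.211 m/s
Re = VD/ν = 3.211·0.467/1.17×10^-6 = 1.28×10^6 → turbulent
ε/D = 0.0019/467 = 4.07×10^-6
Swamee-Jain: f = 0.01126
h_f = f(L/D)V²/(2g) = 0.01126·(1490/0.467)·3.211²/(2·9.81) = 18.87 m
Δp = ρg·h_f = 1025·9.81·18.87 = 189.8 kPa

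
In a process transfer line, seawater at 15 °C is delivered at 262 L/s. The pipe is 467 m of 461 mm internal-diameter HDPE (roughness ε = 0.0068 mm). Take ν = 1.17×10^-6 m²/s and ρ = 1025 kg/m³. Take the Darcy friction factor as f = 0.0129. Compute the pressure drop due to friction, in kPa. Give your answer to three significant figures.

V = 4Q/(πD²) = 4·0.262/(π·0.461²) = 1.570 m/s
h_f = f(L/D)V²/(2g) = 0.01290·(467/0.461)·1.570²/(2·9.81) = 1.641 m
Δp = ρg·h_f = 1025·9.81·1.641 = 16.50 kPa

Δp ≈ 16.5 kPa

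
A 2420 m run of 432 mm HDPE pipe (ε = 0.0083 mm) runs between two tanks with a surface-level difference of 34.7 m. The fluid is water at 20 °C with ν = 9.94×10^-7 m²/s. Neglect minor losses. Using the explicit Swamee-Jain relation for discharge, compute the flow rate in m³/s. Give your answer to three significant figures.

Q ≈ 0.476 m³/s

Swamee-Jain (Type II): Q = -0.965·√(gD⁵h_f/L)·ln[ε/(3.7D) + √(3.17ν²L/(gD³h_f))]
√(gD⁵h_f/L) = √(9.81·0.432⁵·34.7/2420) = 0.04600
ε/(3.7D) = 5.19×10^-6; √(3.17ν²L/(gD³h_f)) = 1.66×10^-5
Q = -0.965·0.04600·ln(2.181×10^-5) = 0.4765 m³/s
Check: V = 3.25 m/s, Re = 1.41×10^6, f = 0.01152, h_f = 34.8 m ≈ 34.7 m ✓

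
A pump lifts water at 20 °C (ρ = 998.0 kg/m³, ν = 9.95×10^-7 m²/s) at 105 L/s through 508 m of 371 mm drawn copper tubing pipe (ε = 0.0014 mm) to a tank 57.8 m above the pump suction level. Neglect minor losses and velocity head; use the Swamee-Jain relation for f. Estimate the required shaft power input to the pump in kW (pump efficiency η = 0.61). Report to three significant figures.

V = 4Q/(πD²) = 0.9713 m/s; Re = 3.62×10^5; ε/D = 3.77×10^-6; f = 0.01393
h_f = f(L/D)V²/2g = 0.9171 m
Total head H = z + h_f = 57.8 + 0.9171 = 58.72 m
P_hyd = ρgQH = 998.0·9.81·0.105·58.72 = 60.36 kW
P_shaft = P_hyd/η = 60.36/0.61 = 98.95 kW

P_shaft ≈ 99.0 kW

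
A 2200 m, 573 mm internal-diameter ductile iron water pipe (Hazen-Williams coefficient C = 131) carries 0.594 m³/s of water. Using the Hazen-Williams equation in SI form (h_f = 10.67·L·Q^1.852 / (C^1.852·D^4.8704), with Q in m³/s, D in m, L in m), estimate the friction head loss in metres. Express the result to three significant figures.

h_f ≈ 16.2 m

h_f = 10.67·2200·0.594^1.852 / (131^1.852·0.573^4.8704) = 16.16 m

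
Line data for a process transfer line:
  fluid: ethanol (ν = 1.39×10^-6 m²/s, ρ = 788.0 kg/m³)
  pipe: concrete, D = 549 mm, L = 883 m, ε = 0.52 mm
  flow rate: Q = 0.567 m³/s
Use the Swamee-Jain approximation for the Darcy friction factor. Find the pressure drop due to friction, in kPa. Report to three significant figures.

Δp ≈ 72.0 kPa

V = 4Q/(πD²) = 4·0.567/(π·0.549²) = 2.395 m/s
Re = VD/ν = 2.395·0.549/1.39×10^-6 = 9.46×10^5 → turbulent
ε/D = 0.52/549 = 9.47×10^-4
Swamee-Jain: f = 0.01981
h_f = f(L/D)V²/(2g) = 0.01981·(883/0.549)·2.395²/(2·9.81) = 9.315 m
Δp = ρg·h_f = 788.0·9.81·9.315 = 72.01 kPa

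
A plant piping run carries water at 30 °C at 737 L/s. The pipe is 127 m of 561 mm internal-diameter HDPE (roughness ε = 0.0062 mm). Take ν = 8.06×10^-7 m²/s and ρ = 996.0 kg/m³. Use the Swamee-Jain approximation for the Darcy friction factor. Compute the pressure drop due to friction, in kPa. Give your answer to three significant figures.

V = 4Q/(πD²) = 4·0.737/(π·0.561²) = 2.982 m/s
Re = VD/ν = 2.982·0.561/8.06×10^-7 = 2.08×10^6 → turbulent
ε/D = 0.0062/561 = 1.11×10^-5
Swamee-Jain: f = 0.01072
h_f = f(L/D)V²/(2g) = 0.01072·(127/0.561)·2.982²/(2·9.81) = 1.100 m
Δp = ρg·h_f = 996.0·9.81·1.100 = 10.75 kPa

Δp ≈ 10.7 kPa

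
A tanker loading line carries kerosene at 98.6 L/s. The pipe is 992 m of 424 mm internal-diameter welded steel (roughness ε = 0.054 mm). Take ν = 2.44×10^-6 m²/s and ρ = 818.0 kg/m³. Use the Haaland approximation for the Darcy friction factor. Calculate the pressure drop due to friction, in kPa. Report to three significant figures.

V = 4Q/(πD²) = 4·0.0986/(π·0.424²) = 0.6983 m/s
Re = VD/ν = 0.6983·0.424/2.44×10^-6 = 1.21×10^5 → turbulent
ε/D = 0.054/424 = 1.27×10^-4
Haaland: f = 0.01777
h_f = f(L/D)V²/(2g) = 0.01777·(992/0.424)·0.6983²/(2·9.81) = 1.033 m
Δp = ρg·h_f = 818.0·9.81·1.033 = 8.292 kPa

Δp ≈ 8.29 kPa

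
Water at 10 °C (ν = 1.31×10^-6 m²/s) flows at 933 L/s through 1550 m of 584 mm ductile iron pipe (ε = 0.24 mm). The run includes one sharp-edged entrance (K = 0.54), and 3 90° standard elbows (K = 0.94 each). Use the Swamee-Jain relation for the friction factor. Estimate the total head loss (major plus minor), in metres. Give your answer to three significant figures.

V = 4Q/(πD²) = 3.483 m/s; V²/2g = 0.6183 m
Re = 1.55×10^6, ε/D = 4.11×10^-4 → f = 0.01645 (Swamee-Jain)
Major: h_f = f(L/D)·V²/2g = 0.01645·2654·0.6183 = 27.00 m
Minor: ΣK = 3.36; h_m = ΣK·V²/2g = 2.078 m
Total H_L = 27.00 + 2.078 = 29.08 m

H_L ≈ 29.1 m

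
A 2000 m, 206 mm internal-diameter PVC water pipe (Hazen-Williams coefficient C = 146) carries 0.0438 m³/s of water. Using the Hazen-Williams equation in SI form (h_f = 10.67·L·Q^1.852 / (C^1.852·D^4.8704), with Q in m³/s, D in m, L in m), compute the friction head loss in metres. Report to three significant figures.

h_f = 10.67·2000·0.0438^1.852 / (146^1.852·0.206^4.8704) = 14.01 m

h_f ≈ 14.0 m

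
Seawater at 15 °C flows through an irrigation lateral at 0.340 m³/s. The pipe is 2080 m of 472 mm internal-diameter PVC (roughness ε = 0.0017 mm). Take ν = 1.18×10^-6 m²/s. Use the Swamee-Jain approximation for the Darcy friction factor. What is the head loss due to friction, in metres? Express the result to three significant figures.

h_f ≈ 10.3 m

V = 4Q/(πD²) = 4·0.340/(π·0.472²) = 1.943 m/s
Re = VD/ν = 1.943·0.472/1.18×10^-6 = 7.77×10^5 → turbulent
ε/D = 0.0017/472 = 3.60×10^-6
Swamee-Jain: f = 0.01219
h_f = f(L/D)V²/(2g) = 0.01219·(2080/0.472)·1.943²/(2·9.81) = 10.34 m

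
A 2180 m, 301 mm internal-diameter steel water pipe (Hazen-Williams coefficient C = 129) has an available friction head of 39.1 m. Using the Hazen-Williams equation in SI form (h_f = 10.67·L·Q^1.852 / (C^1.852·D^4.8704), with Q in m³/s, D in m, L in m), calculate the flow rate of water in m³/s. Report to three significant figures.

Rearranging: Q = [h_f·C^1.852·D^4.8704 / (10.67·L)]^(1/1.852)
Q = [39.1·129^1.852·0.301^4.8704 / (10.67·2180)]^0.540 = 0.1743 m³/s

Q ≈ 0.174 m³/s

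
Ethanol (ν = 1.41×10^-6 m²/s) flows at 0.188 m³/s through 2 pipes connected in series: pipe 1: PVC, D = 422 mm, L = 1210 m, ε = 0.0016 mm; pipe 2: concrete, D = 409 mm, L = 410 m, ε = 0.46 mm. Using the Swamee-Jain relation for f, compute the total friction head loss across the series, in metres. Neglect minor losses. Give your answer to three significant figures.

H ≈ 5.81 m

Pipe 1: V = 1.344 m/s, Re = 4.02×10^5, ε/D = 3.79×10^-6, f = 0.01367, h_1 = f(L/D)V²/2g = 3.609 m
Pipe 2: V = 1.431 m/s, Re = 4.15×10^5, ε/D = 0.00112, f = 0.02100, h_2 = f(L/D)V²/2g = 2.197 m
Series → Q common, losses add: H = Σh = 5.806 m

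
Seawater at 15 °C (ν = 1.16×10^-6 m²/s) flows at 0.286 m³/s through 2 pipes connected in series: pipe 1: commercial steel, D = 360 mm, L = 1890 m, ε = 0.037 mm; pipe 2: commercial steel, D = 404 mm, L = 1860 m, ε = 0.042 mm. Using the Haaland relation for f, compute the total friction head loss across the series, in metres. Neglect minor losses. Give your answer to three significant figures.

Pipe 1: V = 2.810 m/s, Re = 8.72×10^5, ε/D = 1.03×10^-4, f = 0.01352, h_1 = f(L/D)V²/2g = 28.56 m
Pipe 2: V = 2.231 m/s, Re = 7.77×10^5, ε/D = 1.04×10^-4, f = 0.01368, h_2 = f(L/D)V²/2g = 15.97 m
Series → Q common, losses add: H = Σh = 44.53 m

H ≈ 44.5 m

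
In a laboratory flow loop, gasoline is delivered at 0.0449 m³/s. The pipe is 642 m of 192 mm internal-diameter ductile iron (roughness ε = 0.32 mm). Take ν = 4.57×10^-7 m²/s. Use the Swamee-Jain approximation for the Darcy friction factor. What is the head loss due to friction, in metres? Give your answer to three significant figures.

V = 4Q/(πD²) = 4·0.0449/(π·0.192²) = 1.551 m/s
Re = VD/ν = 1.551·0.192/4.57×10^-7 = 6.52×10^5 → turbulent
ε/D = 0.32/192 = 0.00167
Swamee-Jain: f = 0.02275
h_f = f(L/D)V²/(2g) = 0.02275·(642/0.192)·1.551²/(2·9.81) = 9.324 m

h_f ≈ 9.32 m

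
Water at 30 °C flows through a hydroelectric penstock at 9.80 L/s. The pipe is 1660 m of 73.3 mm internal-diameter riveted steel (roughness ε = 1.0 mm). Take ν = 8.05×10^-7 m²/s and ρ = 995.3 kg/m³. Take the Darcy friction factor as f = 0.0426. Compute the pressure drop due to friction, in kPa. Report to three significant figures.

Δp ≈ 2590 kPa

V = 4Q/(πD²) = 4·0.00980/(π·0.0733²) = 2.322 m/s
h_f = f(L/D)V²/(2g) = 0.04260·(1660/0.0733)·2.322²/(2·9.81) = 265.2 m
Δp = ρg·h_f = 995.3·9.81·265.2 = 2589 kPa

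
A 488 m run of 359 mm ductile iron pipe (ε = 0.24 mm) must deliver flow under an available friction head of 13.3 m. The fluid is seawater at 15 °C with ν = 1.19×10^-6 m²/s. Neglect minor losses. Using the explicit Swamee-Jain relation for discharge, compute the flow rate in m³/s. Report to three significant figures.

Q ≈ 0.328 m³/s

Swamee-Jain (Type II): Q = -0.965·√(gD⁵h_f/L)·ln[ε/(3.7D) + √(3.17ν²L/(gD³h_f))]
√(gD⁵h_f/L) = √(9.81·0.359⁵·13.3/488) = 0.03993
ε/(3.7D) = 1.81×10^-4; √(3.17ν²L/(gD³h_f)) = 1.90×10^-5
Q = -0.965·0.03993·ln(1.997×10^-4) = 0.3282 m³/s
Check: V = 3.24 m/s, Re = 9.78×10^5, f = 0.01836, h_f = 13.4 m ≈ 13.3 m ✓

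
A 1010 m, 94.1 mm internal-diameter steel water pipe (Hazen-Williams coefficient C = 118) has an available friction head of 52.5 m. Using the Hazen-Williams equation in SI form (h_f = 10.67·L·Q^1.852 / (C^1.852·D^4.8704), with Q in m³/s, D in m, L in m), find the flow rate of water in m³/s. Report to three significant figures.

Q ≈ 0.0133 m³/s

Rearranging: Q = [h_f·C^1.852·D^4.8704 / (10.67·L)]^(1/1.852)
Q = [52.5·118^1.852·0.0941^4.8704 / (10.67·1010)]^0.540 = 0.01331 m³/s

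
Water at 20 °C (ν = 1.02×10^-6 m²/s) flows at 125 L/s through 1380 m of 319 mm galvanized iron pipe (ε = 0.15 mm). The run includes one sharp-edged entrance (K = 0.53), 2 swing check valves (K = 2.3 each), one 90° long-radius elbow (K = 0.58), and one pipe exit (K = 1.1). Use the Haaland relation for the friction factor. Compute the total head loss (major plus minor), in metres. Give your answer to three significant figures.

V = 4Q/(πD²) = 1.564 m/s; V²/2g = 0.1247 m
Re = 4.89×10^5, ε/D = 4.70×10^-4 → f = 0.01740 (Haaland)
Major: h_f = f(L/D)·V²/2g = 0.01740·4326·0.1247 = 9.386 m
Minor: ΣK = 6.81; h_m = ΣK·V²/2g = 0.8490 m
Total H_L = 9.386 + 0.8490 = 10.24 m

H_L ≈ 10.2 m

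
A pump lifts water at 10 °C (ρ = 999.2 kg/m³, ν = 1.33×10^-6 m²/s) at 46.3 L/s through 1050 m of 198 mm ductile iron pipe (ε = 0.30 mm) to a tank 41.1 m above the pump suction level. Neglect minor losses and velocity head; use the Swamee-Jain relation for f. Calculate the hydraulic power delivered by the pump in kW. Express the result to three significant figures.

V = 4Q/(πD²) = 1.504 m/s; Re = 2.24×10^5; ε/D = 0.00152; f = 0.02291
h_f = f(L/D)V²/2g = 14.00 m
Total head H = z + h_f = 41.1 + 14.00 = 55.10 m
P_hyd = ρgQH = 999.2·9.81·0.0463·55.10 = 25.01 kW

P_hyd ≈ 25.0 kW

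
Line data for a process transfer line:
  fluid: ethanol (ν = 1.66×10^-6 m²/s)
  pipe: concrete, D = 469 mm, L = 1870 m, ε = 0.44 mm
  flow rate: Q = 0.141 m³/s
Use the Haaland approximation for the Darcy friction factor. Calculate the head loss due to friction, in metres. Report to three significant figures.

h_f ≈ 2.78 m

V = 4Q/(πD²) = 4·0.141/(π·0.469²) = 0.8162 m/s
Re = VD/ν = 0.8162·0.469/1.66×10^-6 = 2.31×10^5 → turbulent
ε/D = 0.44/469 = 9.38×10^-4
Haaland: f = 0.02050
h_f = f(L/D)V²/(2g) = 0.02050·(1870/0.469)·0.8162²/(2·9.81) = 2.776 m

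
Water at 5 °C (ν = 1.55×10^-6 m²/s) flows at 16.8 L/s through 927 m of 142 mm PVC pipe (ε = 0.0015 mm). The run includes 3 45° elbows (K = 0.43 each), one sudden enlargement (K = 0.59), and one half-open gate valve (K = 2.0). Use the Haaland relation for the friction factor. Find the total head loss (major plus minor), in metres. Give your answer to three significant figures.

H_L ≈ 6.95 m

V = 4Q/(πD²) = 1.061 m/s; V²/2g = 0.05736 m
Re = 9.72×10^4, ε/D = 1.06×10^-5 → f = 0.01797 (Haaland)
Major: h_f = f(L/D)·V²/2g = 0.01797·6528·0.05736 = 6.728 m
Minor: ΣK = 3.88; h_m = ΣK·V²/2g = 0.2225 m
Total H_L = 6.728 + 0.2225 = 6.951 m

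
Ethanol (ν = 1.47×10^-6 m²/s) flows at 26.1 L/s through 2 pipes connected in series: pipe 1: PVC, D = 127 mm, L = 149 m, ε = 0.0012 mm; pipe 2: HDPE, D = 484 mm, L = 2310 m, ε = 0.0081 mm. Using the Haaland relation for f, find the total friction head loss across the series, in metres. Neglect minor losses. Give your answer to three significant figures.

Pipe 1: V = 2.060 m/s, Re = 1.78×10^5, ε/D = 9.45×10^-6, f = 0.01591, h_1 = f(L/D)V²/2g = 4.038 m
Pipe 2: V = 0.1419 m/s, Re = 4.67×10^4, ε/D = 1.67×10^-5, f = 0.02107, h_2 = f(L/D)V²/2g = 0.1032 m
Series → Q common, losses add: H = Σh = 4.141 m

H ≈ 4.14 m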